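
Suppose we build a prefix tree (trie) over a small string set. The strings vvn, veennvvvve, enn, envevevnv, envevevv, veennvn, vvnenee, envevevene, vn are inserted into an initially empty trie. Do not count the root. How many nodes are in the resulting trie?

32

Trace insertions, counting only characters that open a new branch:
  "vvn" → 3 new (v, v, n)
  "veennvvvve" → prefix "v" already present; 9 new (e, e, n, n, v, v, v, v, e)
  "enn" → 3 new (e, n, n)
  "envevevnv" → prefix "en" already present; 7 new (v, e, v, e, v, n, v)
  "envevevv" → prefix "envevev" already present; 1 new (v)
  "veennvn" → prefix "veennv" already present; 1 new (n)
  "vvnenee" → prefix "vvn" already present; 4 new (e, n, e, e)
  "envevevene" → prefix "envevev" already present; 3 new (e, n, e)
  "vn" → prefix "v" already present; 1 new (n)
Total nodes = 3 + 9 + 3 + 7 + 1 + 1 + 4 + 3 + 1 = 32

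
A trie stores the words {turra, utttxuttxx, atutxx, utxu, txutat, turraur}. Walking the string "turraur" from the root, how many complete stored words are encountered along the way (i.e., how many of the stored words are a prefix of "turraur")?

Check each prefix of "turraur" against the stored set — each match is an end-marker on the path.
Prefixes of the query that are stored words: "turra", "turraur"
Count: 2

2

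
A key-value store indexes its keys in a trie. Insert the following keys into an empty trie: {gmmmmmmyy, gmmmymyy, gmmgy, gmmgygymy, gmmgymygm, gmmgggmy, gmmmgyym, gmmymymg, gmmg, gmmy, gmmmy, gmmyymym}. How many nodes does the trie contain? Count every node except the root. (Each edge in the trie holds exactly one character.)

Trace insertions, counting only characters that open a new branch:
  "gmmmmmmyy" → 9 new (g, m, m, m, m, m, m, y, y)
  "gmmmymyy" → prefix "gmmm" already present; 4 new (y, m, y, y)
  "gmmgy" → prefix "gmm" already present; 2 new (g, y)
  "gmmgygymy" → prefix "gmmgy" already present; 4 new (g, y, m, y)
  "gmmgymygm" → prefix "gmmgy" already present; 4 new (m, y, g, m)
  "gmmgggmy" → prefix "gmmg" already present; 4 new (g, g, m, y)
  "gmmmgyym" → prefix "gmmm" already present; 4 new (g, y, y, m)
  "gmmymymg" → prefix "gmm" already present; 5 new (y, m, y, m, g)
  "gmmg" → prefix "gmmg" already present; 0 new (none)
  "gmmy" → prefix "gmmy" already present; 0 new (none)
  "gmmmy" → prefix "gmmmy" already present; 0 new (none)
  "gmmyymym" → prefix "gmmy" already present; 4 new (y, m, y, m)
Total nodes = 9 + 4 + 2 + 4 + 4 + 4 + 4 + 5 + 0 + 0 + 0 + 4 = 40

40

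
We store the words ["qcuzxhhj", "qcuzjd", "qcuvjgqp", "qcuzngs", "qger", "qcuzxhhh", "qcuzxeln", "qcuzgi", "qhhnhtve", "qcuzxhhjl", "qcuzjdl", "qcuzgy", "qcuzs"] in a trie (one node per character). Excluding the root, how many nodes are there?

38

Count nodes per top-level branch (shared prefixes stored once):
  'q'-branch (qcuvjgqp, qcuzgi, qcuzgy, qcuzjd, qcuzjdl, qcuzngs, qcuzs, qcuzxeln, qcuzxhhh, qcuzxhhj, qcuzxhhjl, qger, qhhnhtve): 38 nodes
Sum: 38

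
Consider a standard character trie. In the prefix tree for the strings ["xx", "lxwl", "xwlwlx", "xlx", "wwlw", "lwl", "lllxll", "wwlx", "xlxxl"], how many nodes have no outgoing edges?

Leaves are exactly the stored words that no other stored word extends.
Those words: "lllxll", "lwl", "lxwl", "wwlw", "wwlx", "xlxxl", "xwlwlx", "xx"
Leaf count: 8

8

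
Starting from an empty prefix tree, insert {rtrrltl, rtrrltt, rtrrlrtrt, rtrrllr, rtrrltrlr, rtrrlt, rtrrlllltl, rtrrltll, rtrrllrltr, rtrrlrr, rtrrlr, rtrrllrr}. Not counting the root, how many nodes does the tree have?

27

Insert word by word; a character creates a node only if that edge doesn't already exist:
  "rtrrltl" → 7 new (r, t, r, r, l, t, l)
  "rtrrltt" → prefix "rtrrlt" already present; 1 new (t)
  "rtrrlrtrt" → prefix "rtrrl" already present; 4 new (r, t, r, t)
  "rtrrllr" → prefix "rtrrl" already present; 2 new (l, r)
  "rtrrltrlr" → prefix "rtrrlt" already present; 3 new (r, l, r)
  "rtrrlt" → prefix "rtrrlt" already present; 0 new (none)
  "rtrrlllltl" → prefix "rtrrll" already present; 4 new (l, l, t, l)
  "rtrrltll" → prefix "rtrrltl" already present; 1 new (l)
  "rtrrllrltr" → prefix "rtrrllr" already present; 3 new (l, t, r)
  "rtrrlrr" → prefix "rtrrlr" already present; 1 new (r)
  "rtrrlr" → prefix "rtrrlr" already present; 0 new (none)
  "rtrrllrr" → prefix "rtrrllr" already present; 1 new (r)
Total nodes = 7 + 1 + 4 + 2 + 3 + 0 + 4 + 1 + 3 + 1 + 0 + 1 = 27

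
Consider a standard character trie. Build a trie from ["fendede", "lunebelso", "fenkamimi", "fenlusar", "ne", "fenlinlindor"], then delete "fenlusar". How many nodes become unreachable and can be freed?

4

Walk "fenlusar" from the leaf back toward the root, removing each node that no remaining word uses.
The suffix "usar" (4 nodes) is used only by "fenlusar"; the node for "fenl" still has the child "i", so pruning stops there.
Nodes removed: 4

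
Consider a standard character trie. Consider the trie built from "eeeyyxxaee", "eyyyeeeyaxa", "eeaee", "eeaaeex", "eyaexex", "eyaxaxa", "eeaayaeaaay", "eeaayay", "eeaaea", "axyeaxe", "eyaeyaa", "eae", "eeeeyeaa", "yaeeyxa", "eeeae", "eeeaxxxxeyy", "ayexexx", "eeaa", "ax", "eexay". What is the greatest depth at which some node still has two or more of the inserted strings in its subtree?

Look for the deepest trie node that still has at least two words in its subtree.
e.g. "eeaayaeaaay" and "eeaayay" share the prefix "eeaaya" of length 6; no pair shares a longer one.
Longest shared-prefix length: 6

6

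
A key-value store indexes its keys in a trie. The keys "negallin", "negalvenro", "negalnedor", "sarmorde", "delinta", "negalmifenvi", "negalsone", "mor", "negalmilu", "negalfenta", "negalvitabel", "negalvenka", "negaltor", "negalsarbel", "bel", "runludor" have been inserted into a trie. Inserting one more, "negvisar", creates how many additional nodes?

5

Walking "negvisar" from the root, the first 3 characters ("neg") follow existing edges; "v" is the first miss.
So 8 − 3 = 5 new nodes.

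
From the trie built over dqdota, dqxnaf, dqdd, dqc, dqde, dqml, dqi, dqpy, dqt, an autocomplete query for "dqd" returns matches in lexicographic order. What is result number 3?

dqdota

Words with prefix "dqd", in lexicographic order: "dqdd", "dqde", "dqdota"
Position 3: dqdota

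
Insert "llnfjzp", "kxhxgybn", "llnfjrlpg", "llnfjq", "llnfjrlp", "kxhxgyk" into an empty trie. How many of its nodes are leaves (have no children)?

Leaves are exactly the stored words that no other stored word extends.
Those words: "kxhxgybn", "kxhxgyk", "llnfjq", "llnfjrlpg", "llnfjzp"
Leaf count: 5

5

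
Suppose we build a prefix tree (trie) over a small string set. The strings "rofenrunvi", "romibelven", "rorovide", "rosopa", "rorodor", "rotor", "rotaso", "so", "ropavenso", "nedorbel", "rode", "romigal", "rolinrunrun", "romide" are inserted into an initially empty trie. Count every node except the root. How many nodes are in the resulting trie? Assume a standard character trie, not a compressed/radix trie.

Trace insertions, counting only characters that open a new branch:
  "rofenrunvi" → 10 new (r, o, f, e, n, r, u, n, v, i)
  "romibelven" → prefix "ro" already present; 8 new (m, i, b, e, l, v, e, n)
  "rorovide" → prefix "ro" already present; 6 new (r, o, v, i, d, e)
  "rosopa" → prefix "ro" already present; 4 new (s, o, p, a)
  "rorodor" → prefix "roro" already present; 3 new (d, o, r)
  "rotor" → prefix "ro" already present; 3 new (t, o, r)
  "rotaso" → prefix "rot" already present; 3 new (a, s, o)
  "so" → 2 new (s, o)
  "ropavenso" → prefix "ro" already present; 7 new (p, a, v, e, n, s, o)
  "nedorbel" → 8 new (n, e, d, o, r, b, e, l)
  "rode" → prefix "ro" already present; 2 new (d, e)
  "romigal" → prefix "romi" already present; 3 new (g, a, l)
  "rolinrunrun" → prefix "ro" already present; 9 new (l, i, n, r, u, n, r, u, n)
  "romide" → prefix "romi" already present; 2 new (d, e)
Total nodes = 10 + 8 + 6 + 4 + 3 + 3 + 3 + 2 + 7 + 8 + 2 + 3 + 9 + 2 = 70

70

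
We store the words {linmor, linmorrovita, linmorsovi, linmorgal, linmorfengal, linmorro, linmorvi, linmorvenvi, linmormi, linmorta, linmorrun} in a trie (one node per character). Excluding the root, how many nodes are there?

Insert word by word; a character creates a node only if that edge doesn't already exist:
  "linmor" → 6 new (l, i, n, m, o, r)
  "linmorrovita" → prefix "linmor" already present; 6 new (r, o, v, i, t, a)
  "linmorsovi" → prefix "linmor" already present; 4 new (s, o, v, i)
  "linmorgal" → prefix "linmor" already present; 3 new (g, a, l)
  "linmorfengal" → prefix "linmor" already present; 6 new (f, e, n, g, a, l)
  "linmorro" → prefix "linmorro" already present; 0 new (none)
  "linmorvi" → prefix "linmor" already present; 2 new (v, i)
  "linmorvenvi" → prefix "linmorv" already present; 4 new (e, n, v, i)
  "linmormi" → prefix "linmor" already present; 2 new (m, i)
  "linmorta" → prefix "linmor" already present; 2 new (t, a)
  "linmorrun" → prefix "linmorr" already present; 2 new (u, n)
Total nodes = 6 + 6 + 4 + 3 + 6 + 0 + 2 + 4 + 2 + 2 + 2 = 37

37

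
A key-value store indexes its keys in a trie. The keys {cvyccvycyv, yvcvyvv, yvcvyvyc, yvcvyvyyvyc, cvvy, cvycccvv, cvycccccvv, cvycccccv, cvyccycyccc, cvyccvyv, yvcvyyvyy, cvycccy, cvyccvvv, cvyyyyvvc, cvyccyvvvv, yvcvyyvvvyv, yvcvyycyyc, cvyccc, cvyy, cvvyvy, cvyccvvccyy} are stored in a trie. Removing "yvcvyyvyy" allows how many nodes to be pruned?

2

Walk "yvcvyyvyy" from the leaf back toward the root, removing each node that no remaining word uses.
The suffix "yy" (2 nodes) is used only by "yvcvyyvyy"; the node for "yvcvyyv" still has the child "v", so pruning stops there.
Nodes removed: 2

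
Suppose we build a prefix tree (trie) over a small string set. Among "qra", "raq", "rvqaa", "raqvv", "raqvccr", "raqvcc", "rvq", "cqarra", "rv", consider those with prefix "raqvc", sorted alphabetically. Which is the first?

DFS of the "raqvc" subtree visits, in order: "raqvcc", "raqvccr"
Position 1: raqvcc

raqvcc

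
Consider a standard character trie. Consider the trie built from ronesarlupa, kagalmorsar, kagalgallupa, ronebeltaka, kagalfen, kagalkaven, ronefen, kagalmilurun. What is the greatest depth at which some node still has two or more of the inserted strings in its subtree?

6

The deepest shared node is where two words last agree before diverging.
"kagalmilurun" and "kagalmorsar" agree on "kagalm" (6 characters) before diverging; nothing deeper is shared.
Longest shared-prefix length: 6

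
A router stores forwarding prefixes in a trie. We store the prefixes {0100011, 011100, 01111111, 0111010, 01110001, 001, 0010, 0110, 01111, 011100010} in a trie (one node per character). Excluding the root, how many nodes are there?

For each word, the new-node count is its length minus the longest prefix already in the trie:
  "0100011" → 7 new (0, 1, 0, 0, 0, 1, 1)
  "011100" → prefix "01" already present; 4 new (1, 1, 0, 0)
  "01111111" → prefix "0111" already present; 4 new (1, 1, 1, 1)
  "0111010" → prefix "01110" already present; 2 new (1, 0)
  "01110001" → prefix "011100" already present; 2 new (0, 1)
  "001" → prefix "0" already present; 2 new (0, 1)
  "0010" → prefix "001" already present; 1 new (0)
  "0110" → prefix "011" already present; 1 new (0)
  "01111" → prefix "01111" already present; 0 new (none)
  "011100010" → prefix "01110001" already present; 1 new (0)
Total nodes = 7 + 4 + 4 + 2 + 2 + 2 + 1 + 1 + 0 + 1 = 24

24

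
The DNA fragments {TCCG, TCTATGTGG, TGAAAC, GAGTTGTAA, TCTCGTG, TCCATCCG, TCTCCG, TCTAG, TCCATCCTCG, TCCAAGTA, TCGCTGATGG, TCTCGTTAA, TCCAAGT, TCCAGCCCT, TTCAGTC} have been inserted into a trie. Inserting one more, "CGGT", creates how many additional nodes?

Nothing in the trie begins with "C"; the whole of "CGGT" is new.
4 − 0 = 4 new nodes.

4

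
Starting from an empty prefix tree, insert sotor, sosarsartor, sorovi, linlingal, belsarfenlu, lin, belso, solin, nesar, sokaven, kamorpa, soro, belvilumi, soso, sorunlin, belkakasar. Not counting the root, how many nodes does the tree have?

For each word, the new-node count is its length minus the longest prefix already in the trie:
  "sotor" → 5 new (s, o, t, o, r)
  "sosarsartor" → prefix "so" already present; 9 new (s, a, r, s, a, r, t, o, r)
  "sorovi" → prefix "so" already present; 4 new (r, o, v, i)
  "linlingal" → 9 new (l, i, n, l, i, n, g, a, l)
  "belsarfenlu" → 11 new (b, e, l, s, a, r, f, e, n, l, u)
  "lin" → prefix "lin" already present; 0 new (none)
  "belso" → prefix "bels" already present; 1 new (o)
  "solin" → prefix "so" already present; 3 new (l, i, n)
  "nesar" → 5 new (n, e, s, a, r)
  "sokaven" → prefix "so" already present; 5 new (k, a, v, e, n)
  "kamorpa" → 7 new (k, a, m, o, r, p, a)
  "soro" → prefix "soro" already present; 0 new (none)
  "belvilumi" → prefix "bel" already present; 6 new (v, i, l, u, m, i)
  "soso" → prefix "sos" already present; 1 new (o)
  "sorunlin" → prefix "sor" already present; 5 new (u, n, l, i, n)
  "belkakasar" → prefix "bel" already present; 7 new (k, a, k, a, s, a, r)
Total nodes = 5 + 9 + 4 + 9 + 11 + 0 + 1 + 3 + 5 + 5 + 7 + 0 + 6 + 1 + 5 + 7 = 78

78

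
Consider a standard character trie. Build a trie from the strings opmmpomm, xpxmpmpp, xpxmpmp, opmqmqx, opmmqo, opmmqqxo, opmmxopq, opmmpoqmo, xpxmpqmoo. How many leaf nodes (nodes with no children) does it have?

A leaf is a node with no children — equivalently, the end of a word that is not a proper prefix of any other stored word.
Those words: "opmmpomm", "opmmpoqmo", "opmmqo", "opmmqqxo", "opmmxopq", "opmqmqx", "xpxmpmpp", "xpxmpqmoo"
Leaf count: 8

8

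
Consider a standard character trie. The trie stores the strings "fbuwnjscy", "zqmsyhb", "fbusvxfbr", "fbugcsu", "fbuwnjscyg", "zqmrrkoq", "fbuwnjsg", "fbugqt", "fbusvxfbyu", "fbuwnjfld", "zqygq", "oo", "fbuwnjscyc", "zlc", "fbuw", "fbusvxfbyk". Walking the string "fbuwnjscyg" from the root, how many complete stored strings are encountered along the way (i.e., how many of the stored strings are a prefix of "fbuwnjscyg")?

Traverse "fbuwnjscyg" character by character; count nodes along the way that are marked as word ends.
Prefixes of the query that are stored words: "fbuw", "fbuwnjscy", "fbuwnjscyg"
Count: 3

3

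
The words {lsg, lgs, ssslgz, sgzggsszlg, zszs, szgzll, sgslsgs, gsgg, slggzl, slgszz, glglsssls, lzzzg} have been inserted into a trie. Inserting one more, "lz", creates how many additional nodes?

0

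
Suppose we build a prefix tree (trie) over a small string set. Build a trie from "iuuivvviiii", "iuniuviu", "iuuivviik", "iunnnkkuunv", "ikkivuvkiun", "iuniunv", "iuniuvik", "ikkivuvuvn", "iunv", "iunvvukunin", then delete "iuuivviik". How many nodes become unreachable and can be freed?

A node on "iuuivviik"'s path can go only if nothing else ends at it or branches off below it.
The suffix "iik" (3 nodes) is used only by "iuuivviik"; the node for "iuuivv" still has the child "v", so pruning stops there.
Nodes removed: 3

3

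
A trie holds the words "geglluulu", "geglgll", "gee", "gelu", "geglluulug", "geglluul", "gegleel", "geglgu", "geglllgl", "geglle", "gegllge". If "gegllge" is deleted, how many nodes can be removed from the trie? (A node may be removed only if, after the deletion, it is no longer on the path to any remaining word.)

2

A node on "gegllge"'s path can go only if nothing else ends at it or branches off below it.
The suffix "ge" (2 nodes) is used only by "gegllge"; the node for "gegll" still has the child "u", so pruning stops there.
Nodes removed: 2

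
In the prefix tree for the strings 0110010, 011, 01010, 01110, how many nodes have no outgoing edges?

3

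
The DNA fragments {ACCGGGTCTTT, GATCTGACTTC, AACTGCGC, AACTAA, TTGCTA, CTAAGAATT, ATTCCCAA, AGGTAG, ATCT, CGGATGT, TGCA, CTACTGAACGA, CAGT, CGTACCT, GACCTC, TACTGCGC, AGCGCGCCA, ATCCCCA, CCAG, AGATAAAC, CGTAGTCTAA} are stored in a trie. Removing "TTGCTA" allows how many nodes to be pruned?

After clearing the end-marker at "TTGCTA", prune upward until reaching a node still needed by another word.
The suffix "TGCTA" (5 nodes) is used only by "TTGCTA"; the node for "T" still has the child "G", so pruning stops there.
Nodes removed: 5

5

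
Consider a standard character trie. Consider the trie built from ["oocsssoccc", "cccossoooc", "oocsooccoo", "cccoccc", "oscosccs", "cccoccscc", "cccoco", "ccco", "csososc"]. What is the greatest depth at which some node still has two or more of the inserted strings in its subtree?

6

The deepest shared node is where two words last agree before diverging.
"cccoccc" and "cccoccscc" agree on "cccocc" (6 characters) before diverging; nothing deeper is shared.
Longest shared-prefix length: 6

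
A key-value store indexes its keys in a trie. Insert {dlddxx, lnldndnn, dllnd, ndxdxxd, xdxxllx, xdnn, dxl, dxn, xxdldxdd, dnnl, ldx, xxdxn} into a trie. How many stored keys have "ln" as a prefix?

1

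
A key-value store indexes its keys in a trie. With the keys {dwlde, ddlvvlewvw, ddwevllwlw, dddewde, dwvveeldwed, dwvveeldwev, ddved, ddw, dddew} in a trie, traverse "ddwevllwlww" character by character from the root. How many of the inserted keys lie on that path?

2

Check each prefix of "ddwevllwlww" against the stored set — each match is an end-marker on the path.
Prefixes of the query that are stored words: "ddw", "ddwevllwlw"
Count: 2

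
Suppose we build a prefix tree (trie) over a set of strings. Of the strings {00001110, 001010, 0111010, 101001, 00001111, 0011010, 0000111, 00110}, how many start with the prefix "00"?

Filter for entries beginning with "00":
Words under "00": 0000111, 00001110, 00001111, 001010, 00110, 0011010
Count: 6

6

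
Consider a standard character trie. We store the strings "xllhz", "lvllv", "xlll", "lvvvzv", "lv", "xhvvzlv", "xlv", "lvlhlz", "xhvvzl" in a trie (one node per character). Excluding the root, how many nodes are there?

25

Count nodes per top-level branch (shared prefixes stored once):
  'l'-branch (lv, lvlhlz, lvllv, lvvvzv): 12 nodes
  'x'-branch (xhvvzl, xhvvzlv, xllhz, xlll, xlv): 13 nodes
Sum: 25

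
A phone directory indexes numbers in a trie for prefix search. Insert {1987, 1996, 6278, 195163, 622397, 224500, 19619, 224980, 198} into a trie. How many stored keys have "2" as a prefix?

2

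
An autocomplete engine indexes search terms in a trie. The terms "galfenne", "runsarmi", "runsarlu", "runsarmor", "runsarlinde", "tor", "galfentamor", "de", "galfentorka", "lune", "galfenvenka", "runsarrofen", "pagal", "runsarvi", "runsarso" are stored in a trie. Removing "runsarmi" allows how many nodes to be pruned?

A node on "runsarmi"'s path can go only if nothing else ends at it or branches off below it.
The suffix "i" (1 node) is used only by "runsarmi"; the node for "runsarm" still has the child "o", so pruning stops there.
Nodes removed: 1

1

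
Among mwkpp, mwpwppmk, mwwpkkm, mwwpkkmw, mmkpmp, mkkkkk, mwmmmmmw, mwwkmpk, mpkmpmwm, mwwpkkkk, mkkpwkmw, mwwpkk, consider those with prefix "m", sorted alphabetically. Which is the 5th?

Filter for "m…" and sort: "mkkkkk", "mkkpwkmw", "mmkpmp", "mpkmpmwm", "mwkpp", "mwmmmmmw", "mwpwppmk", "mwwkmpk", "mwwpkk", "mwwpkkkk", "mwwpkkm", "mwwpkkmw"
Position 5: mwkpp

mwkpp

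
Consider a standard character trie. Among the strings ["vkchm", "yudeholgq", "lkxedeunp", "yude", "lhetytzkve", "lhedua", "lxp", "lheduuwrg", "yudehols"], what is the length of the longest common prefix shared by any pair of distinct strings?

Look for the deepest trie node that still has at least two words in its subtree.
e.g. "yudeholgq" and "yudehols" share the prefix "yudehol" of length 7; no pair shares a longer one.
Longest shared-prefix length: 7

7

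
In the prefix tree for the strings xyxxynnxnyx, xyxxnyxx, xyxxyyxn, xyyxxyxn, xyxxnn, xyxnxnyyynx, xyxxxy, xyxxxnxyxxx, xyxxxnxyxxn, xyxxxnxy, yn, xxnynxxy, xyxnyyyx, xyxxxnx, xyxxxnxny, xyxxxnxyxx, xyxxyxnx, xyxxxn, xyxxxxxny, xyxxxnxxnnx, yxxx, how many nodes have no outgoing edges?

17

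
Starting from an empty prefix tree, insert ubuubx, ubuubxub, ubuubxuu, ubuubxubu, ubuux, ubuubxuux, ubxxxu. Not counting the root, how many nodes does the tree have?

Count nodes per top-level branch (shared prefixes stored once):
  'u'-branch (ubuubx, ubuubxub, ubuubxubu, ubuubxuu, ubuubxuux, ubuux, ubxxxu): 16 nodes
Sum: 16

16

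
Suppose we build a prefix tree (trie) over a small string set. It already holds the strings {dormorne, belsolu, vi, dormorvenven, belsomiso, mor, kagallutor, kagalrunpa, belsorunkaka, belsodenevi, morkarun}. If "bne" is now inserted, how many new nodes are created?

2

"b" is already a path in the trie; the remaining "ne" must be added.
Each of the 2 remaining characters creates one node.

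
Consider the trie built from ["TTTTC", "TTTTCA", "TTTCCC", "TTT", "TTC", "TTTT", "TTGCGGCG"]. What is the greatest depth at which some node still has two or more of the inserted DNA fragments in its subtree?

5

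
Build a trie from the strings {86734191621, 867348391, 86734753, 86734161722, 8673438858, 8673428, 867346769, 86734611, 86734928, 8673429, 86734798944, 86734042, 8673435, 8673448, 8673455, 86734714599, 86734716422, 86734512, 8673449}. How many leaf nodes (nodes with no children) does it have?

19

A leaf is a node with no children — equivalently, the end of a word that is not a proper prefix of any other stored word.
Those words: "86734042", "86734161722", "86734191621", "8673428", "8673429", "8673435", "8673438858", "8673448", "8673449", "86734512", "8673455", "86734611", "867346769", "86734714599", "86734716422", "86734753", "86734798944", "867348391", "86734928"
Leaf count: 19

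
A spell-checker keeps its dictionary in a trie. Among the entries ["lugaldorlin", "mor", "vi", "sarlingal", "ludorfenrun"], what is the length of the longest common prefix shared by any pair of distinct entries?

2

Look for the deepest trie node that still has at least two words in its subtree.
e.g. "ludorfenrun" and "lugaldorlin" share the prefix "lu" of length 2; no pair shares a longer one.
Longest shared-prefix length: 2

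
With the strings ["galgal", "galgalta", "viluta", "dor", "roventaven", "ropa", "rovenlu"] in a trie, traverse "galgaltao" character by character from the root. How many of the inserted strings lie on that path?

2

Check each prefix of "galgaltao" against the stored set — each match is an end-marker on the path.
Prefixes of the query that are stored words: "galgal", "galgalta"
Count: 2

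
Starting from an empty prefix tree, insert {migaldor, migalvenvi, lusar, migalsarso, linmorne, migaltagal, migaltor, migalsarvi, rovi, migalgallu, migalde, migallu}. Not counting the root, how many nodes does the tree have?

Count nodes per top-level branch (shared prefixes stored once):
  'l'-branch (linmorne, lusar): 12 nodes
  'm'-branch (migalde, migaldor, migalgallu, migallu, migalsarso, migalsarvi, migaltagal, migaltor, migalvenvi): 35 nodes
  'r'-branch (rovi): 4 nodes
Sum: 51

51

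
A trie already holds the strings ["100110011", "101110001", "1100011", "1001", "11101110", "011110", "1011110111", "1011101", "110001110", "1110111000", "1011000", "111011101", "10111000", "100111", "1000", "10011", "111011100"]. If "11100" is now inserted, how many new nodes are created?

1

The longest prefix of "11100" already in the trie is "1110" (length 4).
So 5 − 4 = 1 new nodes.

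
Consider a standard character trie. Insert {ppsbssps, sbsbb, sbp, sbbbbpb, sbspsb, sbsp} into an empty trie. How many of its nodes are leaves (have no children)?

A leaf is a node with no children — equivalently, the end of a word that is not a proper prefix of any other stored word.
Those words: "ppsbssps", "sbbbbpb", "sbp", "sbsbb", "sbspsb"
Leaf count: 5

5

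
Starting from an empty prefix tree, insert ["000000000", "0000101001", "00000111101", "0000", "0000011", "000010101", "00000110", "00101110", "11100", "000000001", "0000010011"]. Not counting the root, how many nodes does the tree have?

39

Trie structure (* marks end of a word):
(root)
├─ 0
│  └─ 0
│     ├─ 0
│     │  └─ 0 *
│     │     ├─ 0
│     │     │  ├─ 0
│     │     │  │  └─ 0
│     │     │  │     └─ 0
│     │     │  │        ├─ 0 *
│     │     │  │        └─ 1 *
│     │     │  └─ 1
│     │     │     ├─ 0
│     │     │     │  └─ 0
│     │     │     │     └─ 1
│     │     │     │        └─ 1 *
│     │     │     └─ 1 *
│     │     │        ├─ 0 *
│     │     │        └─ 1
│     │     │           └─ 1
│     │     │              └─ 0
│     │     │                 └─ 1 *
│     │     └─ 1
│     │        └─ 0
│     │           └─ 1
│     │              └─ 0
│     │                 ├─ 0
│     │                 │  └─ 1 *
│     │                 └─ 1 *
│     └─ 1
│        └─ 0
│           └─ 1
│              └─ 1
│                 └─ 1
│                    └─ 0 *
└─ 1
   └─ 1
      └─ 1
         └─ 0
            └─ 0 *
Counting every labelled node above: 39.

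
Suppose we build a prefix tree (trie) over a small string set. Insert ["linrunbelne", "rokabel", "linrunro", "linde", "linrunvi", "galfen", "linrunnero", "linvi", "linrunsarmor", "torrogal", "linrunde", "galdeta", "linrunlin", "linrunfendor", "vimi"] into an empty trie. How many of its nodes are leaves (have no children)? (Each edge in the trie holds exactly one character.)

15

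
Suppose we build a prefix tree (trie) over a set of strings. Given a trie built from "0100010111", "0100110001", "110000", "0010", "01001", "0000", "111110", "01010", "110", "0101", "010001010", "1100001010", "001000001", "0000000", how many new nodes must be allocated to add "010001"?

0

Every character of "010001" already lies on an existing path (it is a prefix of some stored word).
No new nodes are needed: 0.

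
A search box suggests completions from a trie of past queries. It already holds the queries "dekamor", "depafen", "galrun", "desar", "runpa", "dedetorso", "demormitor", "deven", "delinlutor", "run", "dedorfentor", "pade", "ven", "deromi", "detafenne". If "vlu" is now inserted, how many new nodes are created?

The longest prefix of "vlu" already in the trie is "v" (length 1).
Each of the 2 remaining characters creates one node.

2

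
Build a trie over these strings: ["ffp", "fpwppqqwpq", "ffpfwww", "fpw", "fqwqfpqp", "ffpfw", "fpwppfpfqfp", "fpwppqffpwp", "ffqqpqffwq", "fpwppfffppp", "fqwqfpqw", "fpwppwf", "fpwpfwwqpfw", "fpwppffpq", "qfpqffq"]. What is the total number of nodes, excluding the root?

66

Insert word by word; a character creates a node only if that edge doesn't already exist:
  "ffp" → 3 new (f, f, p)
  "fpwppqqwpq" → prefix "f" already present; 9 new (p, w, p, p, q, q, w, p, q)
  "ffpfwww" → prefix "ffp" already present; 4 new (f, w, w, w)
  "fpw" → prefix "fpw" already present; 0 new (none)
  "fqwqfpqp" → prefix "f" already present; 7 new (q, w, q, f, p, q, p)
  "ffpfw" → prefix "ffpfw" already present; 0 new (none)
  "fpwppfpfqfp" → prefix "fpwpp" already present; 6 new (f, p, f, q, f, p)
  "fpwppqffpwp" → prefix "fpwppq" already present; 5 new (f, f, p, w, p)
  "ffqqpqffwq" → prefix "ff" already present; 8 new (q, q, p, q, f, f, w, q)
  "fpwppfffppp" → prefix "fpwppf" already present; 5 new (f, f, p, p, p)
  "fqwqfpqw" → prefix "fqwqfpq" already present; 1 new (w)
  "fpwppwf" → prefix "fpwpp" already present; 2 new (w, f)
  "fpwpfwwqpfw" → prefix "fpwp" already present; 7 new (f, w, w, q, p, f, w)
  "fpwppffpq" → prefix "fpwppff" already present; 2 new (p, q)
  "qfpqffq" → 7 new (q, f, p, q, f, f, q)
Total nodes = 3 + 9 + 4 + 0 + 7 + 0 + 6 + 5 + 8 + 5 + 1 + 2 + 7 + 2 + 7 = 66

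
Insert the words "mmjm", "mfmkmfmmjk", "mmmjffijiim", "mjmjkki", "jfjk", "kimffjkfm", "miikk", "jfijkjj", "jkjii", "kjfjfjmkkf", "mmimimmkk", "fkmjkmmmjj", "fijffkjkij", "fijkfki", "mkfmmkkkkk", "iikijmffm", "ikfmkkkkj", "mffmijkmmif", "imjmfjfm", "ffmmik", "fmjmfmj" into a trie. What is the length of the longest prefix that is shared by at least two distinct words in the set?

Look for the deepest trie node that still has at least two words in its subtree.
e.g. "fijffkjkij" and "fijkfki" share the prefix "fij" of length 3; no pair shares a longer one.
Longest shared-prefix length: 3

3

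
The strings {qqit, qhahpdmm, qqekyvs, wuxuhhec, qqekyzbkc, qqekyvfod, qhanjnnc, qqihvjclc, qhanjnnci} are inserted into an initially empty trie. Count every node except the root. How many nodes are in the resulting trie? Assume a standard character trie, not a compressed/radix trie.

43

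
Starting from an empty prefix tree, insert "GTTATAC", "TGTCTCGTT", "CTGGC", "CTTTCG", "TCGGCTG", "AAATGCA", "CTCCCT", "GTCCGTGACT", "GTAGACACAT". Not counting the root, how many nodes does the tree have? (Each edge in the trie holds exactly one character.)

Insert word by word; a character creates a node only if that edge doesn't already exist:
  "GTTATAC" → 7 new (G, T, T, A, T, A, C)
  "TGTCTCGTT" → 9 new (T, G, T, C, T, C, G, T, T)
  "CTGGC" → 5 new (C, T, G, G, C)
  "CTTTCG" → prefix "CT" already present; 4 new (T, T, C, G)
  "TCGGCTG" → prefix "T" already present; 6 new (C, G, G, C, T, G)
  "AAATGCA" → 7 new (A, A, A, T, G, C, A)
  "CTCCCT" → prefix "CT" already present; 4 new (C, C, C, T)
  "GTCCGTGACT" → prefix "GT" already present; 8 new (C, C, G, T, G, A, C, T)
  "GTAGACACAT" → prefix "GT" already present; 8 new (A, G, A, C, A, C, A, T)
Total nodes = 7 + 9 + 5 + 4 + 6 + 7 + 4 + 8 + 8 = 58

58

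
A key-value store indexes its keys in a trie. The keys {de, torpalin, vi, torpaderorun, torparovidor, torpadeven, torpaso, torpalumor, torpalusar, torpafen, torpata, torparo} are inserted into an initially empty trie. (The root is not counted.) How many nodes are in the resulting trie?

Count nodes per top-level branch (shared prefixes stored once):
  'd'-branch (de): 2 nodes
  't'-branch (torpaderorun, torpadeven, torpafen, torpalin, torpalumor, torpalusar, torparo, torparovidor, torpaso, torpata): 39 nodes
  'v'-branch (vi): 2 nodes
Sum: 43

43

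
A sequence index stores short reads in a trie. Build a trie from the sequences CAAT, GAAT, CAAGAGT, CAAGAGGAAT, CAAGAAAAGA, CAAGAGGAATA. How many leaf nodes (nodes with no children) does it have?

5

Leaves are exactly the stored words that no other stored word extends.
Those words: "CAAGAAAAGA", "CAAGAGGAATA", "CAAGAGT", "CAAT", "GAAT"
Leaf count: 5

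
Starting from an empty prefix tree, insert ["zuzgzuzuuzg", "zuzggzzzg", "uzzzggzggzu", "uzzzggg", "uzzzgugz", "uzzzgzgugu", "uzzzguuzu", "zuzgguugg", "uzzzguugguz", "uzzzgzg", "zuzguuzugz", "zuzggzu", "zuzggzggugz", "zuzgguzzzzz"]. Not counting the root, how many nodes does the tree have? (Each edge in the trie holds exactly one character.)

64

For each word, the new-node count is its length minus the longest prefix already in the trie:
  "zuzgzuzuuzg" → 11 new (z, u, z, g, z, u, z, u, u, z, g)
  "zuzggzzzg" → prefix "zuzg" already present; 5 new (g, z, z, z, g)
  "uzzzggzggzu" → 11 new (u, z, z, z, g, g, z, g, g, z, u)
  "uzzzggg" → prefix "uzzzgg" already present; 1 new (g)
  "uzzzgugz" → prefix "uzzzg" already present; 3 new (u, g, z)
  "uzzzgzgugu" → prefix "uzzzg" already present; 5 new (z, g, u, g, u)
  "uzzzguuzu" → prefix "uzzzgu" already present; 3 new (u, z, u)
  "zuzgguugg" → prefix "zuzgg" already present; 4 new (u, u, g, g)
  "uzzzguugguz" → prefix "uzzzguu" already present; 4 new (g, g, u, z)
  "uzzzgzg" → prefix "uzzzgzg" already present; 0 new (none)
  "zuzguuzugz" → prefix "zuzg" already present; 6 new (u, u, z, u, g, z)
  "zuzggzu" → prefix "zuzggz" already present; 1 new (u)
  "zuzggzggugz" → prefix "zuzggz" already present; 5 new (g, g, u, g, z)
  "zuzgguzzzzz" → prefix "zuzggu" already present; 5 new (z, z, z, z, z)
Total nodes = 11 + 5 + 11 + 1 + 3 + 5 + 3 + 4 + 4 + 0 + 6 + 1 + 5 + 5 = 64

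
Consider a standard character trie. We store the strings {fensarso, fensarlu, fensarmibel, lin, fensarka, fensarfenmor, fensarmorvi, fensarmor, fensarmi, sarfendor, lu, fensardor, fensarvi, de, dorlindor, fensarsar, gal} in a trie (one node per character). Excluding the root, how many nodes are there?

60

Trace insertions, counting only characters that open a new branch:
  "fensarso" → 8 new (f, e, n, s, a, r, s, o)
  "fensarlu" → prefix "fensar" already present; 2 new (l, u)
  "fensarmibel" → prefix "fensar" already present; 5 new (m, i, b, e, l)
  "lin" → 3 new (l, i, n)
  "fensarka" → prefix "fensar" already present; 2 new (k, a)
  "fensarfenmor" → prefix "fensar" already present; 6 new (f, e, n, m, o, r)
  "fensarmorvi" → prefix "fensarm" already present; 4 new (o, r, v, i)
  "fensarmor" → prefix "fensarmor" already present; 0 new (none)
  "fensarmi" → prefix "fensarmi" already present; 0 new (none)
  "sarfendor" → 9 new (s, a, r, f, e, n, d, o, r)
  "lu" → prefix "l" already present; 1 new (u)
  "fensardor" → prefix "fensar" already present; 3 new (d, o, r)
  "fensarvi" → prefix "fensar" already present; 2 new (v, i)
  "de" → 2 new (d, e)
  "dorlindor" → prefix "d" already present; 8 new (o, r, l, i, n, d, o, r)
  "fensarsar" → prefix "fensars" already present; 2 new (a, r)
  "gal" → 3 new (g, a, l)
Total nodes = 8 + 2 + 5 + 3 + 2 + 6 + 4 + 0 + 0 + 9 + 1 + 3 + 2 + 2 + 8 + 2 + 3 = 60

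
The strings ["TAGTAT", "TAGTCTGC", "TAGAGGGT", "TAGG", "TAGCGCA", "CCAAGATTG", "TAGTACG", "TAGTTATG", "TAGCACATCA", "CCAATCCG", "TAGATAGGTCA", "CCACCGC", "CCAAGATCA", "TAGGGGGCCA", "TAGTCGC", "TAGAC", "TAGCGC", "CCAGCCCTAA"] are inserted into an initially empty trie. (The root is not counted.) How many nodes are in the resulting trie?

For each word, the new-node count is its length minus the longest prefix already in the trie:
  "TAGTAT" → 6 new (T, A, G, T, A, T)
  "TAGTCTGC" → prefix "TAGT" already present; 4 new (C, T, G, C)
  "TAGAGGGT" → prefix "TAG" already present; 5 new (A, G, G, G, T)
  "TAGG" → prefix "TAG" already present; 1 new (G)
  "TAGCGCA" → prefix "TAG" already present; 4 new (C, G, C, A)
  "CCAAGATTG" → 9 new (C, C, A, A, G, A, T, T, G)
  "TAGTACG" → prefix "TAGTA" already present; 2 new (C, G)
  "TAGTTATG" → prefix "TAGT" already present; 4 new (T, A, T, G)
  "TAGCACATCA" → prefix "TAGC" already present; 6 new (A, C, A, T, C, A)
  "CCAATCCG" → prefix "CCAA" already present; 4 new (T, C, C, G)
  "TAGATAGGTCA" → prefix "TAGA" already present; 7 new (T, A, G, G, T, C, A)
  "CCACCGC" → prefix "CCA" already present; 4 new (C, C, G, C)
  "CCAAGATCA" → prefix "CCAAGAT" already present; 2 new (C, A)
  "TAGGGGGCCA" → prefix "TAGG" already present; 6 new (G, G, G, C, C, A)
  "TAGTCGC" → prefix "TAGTC" already present; 2 new (G, C)
  "TAGAC" → prefix "TAGA" already present; 1 new (C)
  "TAGCGC" → prefix "TAGCGC" already present; 0 new (none)
  "CCAGCCCTAA" → prefix "CCA" already present; 7 new (G, C, C, C, T, A, A)
Total nodes = 6 + 4 + 5 + 1 + 4 + 9 + 2 + 4 + 6 + 4 + 7 + 4 + 2 + 6 + 2 + 1 + 0 + 7 = 74

74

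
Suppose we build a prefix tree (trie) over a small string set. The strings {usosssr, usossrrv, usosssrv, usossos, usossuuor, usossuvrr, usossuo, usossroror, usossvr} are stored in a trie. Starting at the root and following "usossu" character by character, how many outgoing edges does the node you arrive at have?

3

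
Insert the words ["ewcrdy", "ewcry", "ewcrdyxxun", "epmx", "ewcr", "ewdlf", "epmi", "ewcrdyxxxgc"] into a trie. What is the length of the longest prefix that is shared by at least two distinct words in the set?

8

Equivalently: take the maximum, over all pairs, of their longest common prefix length.
e.g. "ewcrdyxxun" and "ewcrdyxxxgc" share the prefix "ewcrdyxx" of length 8; no pair shares a longer one.
Longest shared-prefix length: 8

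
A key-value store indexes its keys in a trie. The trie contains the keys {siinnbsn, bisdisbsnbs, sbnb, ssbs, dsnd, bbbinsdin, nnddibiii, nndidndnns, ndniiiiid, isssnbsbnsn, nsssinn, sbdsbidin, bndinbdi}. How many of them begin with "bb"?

1

Traverse to the node for "bb", then collect every word in that subtree.
Matches: "bbbinsdin"
Count: 1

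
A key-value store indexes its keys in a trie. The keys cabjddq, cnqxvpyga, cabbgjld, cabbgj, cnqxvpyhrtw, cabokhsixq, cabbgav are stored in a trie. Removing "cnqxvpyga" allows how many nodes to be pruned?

Walk "cnqxvpyga" from the leaf back toward the root, removing each node that no remaining word uses.
The suffix "ga" (2 nodes) is used only by "cnqxvpyga"; the node for "cnqxvpy" still has the child "h", so pruning stops there.
Nodes removed: 2

2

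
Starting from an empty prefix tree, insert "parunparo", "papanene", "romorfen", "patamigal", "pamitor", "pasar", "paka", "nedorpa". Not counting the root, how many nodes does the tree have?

47

Count nodes per top-level branch (shared prefixes stored once):
  'n'-branch (nedorpa): 7 nodes
  'p'-branch (paka, pamitor, papanene, parunparo, pasar, patamigal): 32 nodes
  'r'-branch (romorfen): 8 nodes
Sum: 47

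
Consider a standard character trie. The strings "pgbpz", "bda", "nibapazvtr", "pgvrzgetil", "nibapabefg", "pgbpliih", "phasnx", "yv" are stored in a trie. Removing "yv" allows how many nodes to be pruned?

Walk "yv" from the leaf back toward the root, removing each node that no remaining word uses.
No other word shares any prefix with "yv", so all 2 of its nodes go.
Nodes removed: 2

2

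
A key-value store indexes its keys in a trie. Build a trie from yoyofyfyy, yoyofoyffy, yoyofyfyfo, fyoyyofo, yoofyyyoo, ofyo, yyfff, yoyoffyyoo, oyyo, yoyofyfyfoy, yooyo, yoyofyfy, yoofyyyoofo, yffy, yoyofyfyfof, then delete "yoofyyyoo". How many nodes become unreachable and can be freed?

Walk "yoofyyyoo" from the leaf back toward the root, removing each node that no remaining word uses.
Every node on "yoofyyyoo" is still needed (e.g. by "yoofyyyoofo"), so nothing is freed.
Nodes removed: 0

0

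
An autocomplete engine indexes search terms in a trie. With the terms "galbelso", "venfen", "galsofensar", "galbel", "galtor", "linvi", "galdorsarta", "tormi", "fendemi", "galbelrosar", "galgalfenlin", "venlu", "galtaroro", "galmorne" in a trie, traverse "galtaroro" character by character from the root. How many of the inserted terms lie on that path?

1

Walk "galtaroro" from the root; an end-of-word marker is hit whenever a stored word is a prefix of "galtaroro".
Prefixes of the query that are stored words: "galtaroro"
Count: 1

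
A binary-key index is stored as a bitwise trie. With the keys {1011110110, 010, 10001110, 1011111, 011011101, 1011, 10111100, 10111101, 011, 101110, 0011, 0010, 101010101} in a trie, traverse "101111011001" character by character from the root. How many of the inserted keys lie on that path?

3

Traverse "101111011001" character by character; count nodes along the way that are marked as word ends.
Prefixes of the query that are stored words: "1011", "10111101", "1011110110"
Count: 3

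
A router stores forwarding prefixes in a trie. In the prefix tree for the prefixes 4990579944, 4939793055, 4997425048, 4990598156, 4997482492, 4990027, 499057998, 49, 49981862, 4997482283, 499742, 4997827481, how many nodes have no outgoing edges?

10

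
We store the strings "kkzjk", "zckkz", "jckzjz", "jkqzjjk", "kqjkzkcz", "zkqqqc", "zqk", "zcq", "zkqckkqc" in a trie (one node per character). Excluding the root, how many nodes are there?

For each word, the new-node count is its length minus the longest prefix already in the trie:
  "kkzjk" → 5 new (k, k, z, j, k)
  "zckkz" → 5 new (z, c, k, k, z)
  "jckzjz" → 6 new (j, c, k, z, j, z)
  "jkqzjjk" → prefix "j" already present; 6 new (k, q, z, j, j, k)
  "kqjkzkcz" → prefix "k" already present; 7 new (q, j, k, z, k, c, z)
  "zkqqqc" → prefix "z" already present; 5 new (k, q, q, q, c)
  "zqk" → prefix "z" already present; 2 new (q, k)
  "zcq" → prefix "zc" already present; 1 new (q)
  "zkqckkqc" → prefix "zkq" already present; 5 new (c, k, k, q, c)
Total nodes = 5 + 5 + 6 + 6 + 7 + 5 + 2 + 1 + 5 = 42

42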